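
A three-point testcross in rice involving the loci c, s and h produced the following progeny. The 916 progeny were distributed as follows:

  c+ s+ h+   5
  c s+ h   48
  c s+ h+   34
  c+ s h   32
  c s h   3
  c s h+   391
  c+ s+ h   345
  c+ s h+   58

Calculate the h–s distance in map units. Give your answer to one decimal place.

The two most frequent reciprocal classes, c+ s+ h and c s h+, are the parental types, so the F1 was c+ s+ h / c s h+.
The two rarest classes, c+ s+ h+ and c s h, are the double crossovers. Comparing them with the parentals, only the h allele has switched, so h is the middle locus and the order is c – h – s.
Crossovers in the h–s interval produce the single-crossover classes c+ s h and c s+ h+ (32 + 34 = 66) plus the double crossovers (8).
RF(h–s) = (66 + 8) / 916 = 74/916 = 0.0808 → 8.1 map units.

8.1 map units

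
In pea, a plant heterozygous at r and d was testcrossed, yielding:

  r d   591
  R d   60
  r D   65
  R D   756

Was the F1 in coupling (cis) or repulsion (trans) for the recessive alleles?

The two most frequent classes are R D (756) and r d (591); these are the parental (non-recombinant) types.
So the F1 carried R D on one chromosome and r d on the other — the recessive alleles are on the same chromosome (cis / coupling).

cis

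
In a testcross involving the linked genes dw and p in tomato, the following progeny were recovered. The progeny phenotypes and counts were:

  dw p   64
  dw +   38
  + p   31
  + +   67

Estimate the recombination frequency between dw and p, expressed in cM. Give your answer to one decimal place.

The two most frequent classes, + + (67) and dw p (64), are the parental types, so the F1 was + + / dw p.
The recombinant classes are + p and dw +: 31 + 38 = 69.
Recombination frequency = 69/200 = 0.3450 ≈ 34.5%, i.e. 34.5 cM.

34.5 cM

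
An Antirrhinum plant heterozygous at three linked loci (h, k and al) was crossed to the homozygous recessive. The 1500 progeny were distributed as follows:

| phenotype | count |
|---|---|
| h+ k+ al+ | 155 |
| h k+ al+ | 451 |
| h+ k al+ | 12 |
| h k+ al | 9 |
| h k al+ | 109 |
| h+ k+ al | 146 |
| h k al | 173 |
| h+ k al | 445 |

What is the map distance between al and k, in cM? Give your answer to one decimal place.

18.4 cM

The two most frequent reciprocal classes, h+ k al and h k+ al+, are the parental types, so the F1 was h+ k al / h k+ al+.
The two rarest classes, h+ k al+ and h k+ al, are the double crossovers. Comparing them with the parentals, only the al allele has switched, so al is the middle locus and the order is h – al – k.
Crossovers in the al–k interval produce the single-crossover classes h+ k+ al and h k al+ (146 + 109 = 255) plus the double crossovers (21).
RF(al–k) = (255 + 21) / 1500 = 276/1500 = 0.1840 → 18.4 cM.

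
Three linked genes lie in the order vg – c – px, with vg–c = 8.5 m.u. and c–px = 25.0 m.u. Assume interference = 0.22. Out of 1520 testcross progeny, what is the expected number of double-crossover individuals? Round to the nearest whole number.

Map distances give recombination frequencies of 0.085 and 0.250 for the two intervals.
With interference 0.22 (so coincidence = 0.78), expected double-crossover frequency = 0.085 × 0.250 × 0.78 = 0.01658.
Expected number = 0.01658 × 1520 = 25.19 ≈ 25.

25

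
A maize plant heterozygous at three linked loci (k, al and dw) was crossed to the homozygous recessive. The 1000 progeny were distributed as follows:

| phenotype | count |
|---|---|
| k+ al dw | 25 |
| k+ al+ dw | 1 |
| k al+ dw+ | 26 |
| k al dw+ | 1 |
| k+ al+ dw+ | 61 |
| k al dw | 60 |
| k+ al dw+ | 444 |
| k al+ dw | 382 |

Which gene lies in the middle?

The two most frequent reciprocal classes, k+ al dw+ and k al+ dw, are the parental types, so the F1 was k+ al dw+ / k al+ dw.
The two rarest classes, k al dw+ and k+ al+ dw, are the double crossovers. Comparing them with the parentals, only the k allele has switched, so k is the middle locus and the order is dw – k – al.

k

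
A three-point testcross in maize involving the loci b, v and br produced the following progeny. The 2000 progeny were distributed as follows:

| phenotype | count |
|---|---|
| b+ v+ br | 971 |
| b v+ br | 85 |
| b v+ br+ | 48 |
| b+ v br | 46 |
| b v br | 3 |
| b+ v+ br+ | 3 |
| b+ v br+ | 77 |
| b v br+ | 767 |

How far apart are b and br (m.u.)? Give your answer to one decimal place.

8.4 m.u.

The two most frequent reciprocal classes, b+ v+ br and b v br+, are the parental types, so the F1 was b+ v+ br / b v br+.
The two rarest classes, b+ v+ br+ and b v br, are the double crossovers. Comparing them with the parentals, only the br allele has switched, so br is the middle locus and the order is b – br – v.
Crossovers in the b–br interval produce the single-crossover classes b v+ br and b+ v br+ (85 + 77 = 162) plus the double crossovers (6).
RF(b–br) = (162 + 6) / 2000 = 168/2000 = 0.0840 → 8.4 m.u.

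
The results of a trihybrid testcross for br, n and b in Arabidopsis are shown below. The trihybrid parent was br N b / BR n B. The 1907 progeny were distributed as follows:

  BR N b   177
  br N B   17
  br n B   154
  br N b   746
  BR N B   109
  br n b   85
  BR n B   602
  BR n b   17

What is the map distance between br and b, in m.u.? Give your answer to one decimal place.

19.1 m.u.

The two rarest classes, br N B and BR n b, are the double crossovers. Comparing them with the parentals, only the b allele has switched, so b is the middle locus and the order is n – b – br.
Crossovers in the b–br interval produce the single-crossover classes BR N b and br n B (177 + 154 = 331) plus the double crossovers (34).
RF(b–br) = (331 + 34) / 1907 = 365/1907 = 0.1914 → 19.1 m.u.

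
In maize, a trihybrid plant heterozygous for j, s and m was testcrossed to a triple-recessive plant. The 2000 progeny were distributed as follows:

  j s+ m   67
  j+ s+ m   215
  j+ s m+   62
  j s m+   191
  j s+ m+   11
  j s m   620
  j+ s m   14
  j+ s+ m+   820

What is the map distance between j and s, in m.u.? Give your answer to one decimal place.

The two most frequent reciprocal classes, j+ s+ m+ and j s m, are the parental types, so the F1 was j+ s+ m+ / j s m.
The two rarest classes, j s+ m+ and j+ s m, are the double crossovers. Comparing them with the parentals, only the j allele has switched, so j is the middle locus and the order is m – j – s.
Crossovers in the j–s interval produce the single-crossover classes j+ s m+ and j s+ m (62 + 67 = 129) plus the double crossovers (25).
RF(j–s) = (129 + 25) / 2000 = 154/2000 = 0.0770 → 7.7 m.u.

7.7 m.u.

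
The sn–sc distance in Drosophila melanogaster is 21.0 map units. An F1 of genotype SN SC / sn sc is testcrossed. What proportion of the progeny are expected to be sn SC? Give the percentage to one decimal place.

A map distance of 21.0 map units corresponds to a recombination frequency of 0.210.
The F1 is SN SC / sn sc, so sn SC is a recombinant gamete class with expected frequency r/2 = 0.210/2 = 0.1050.
That is 0.1050 = 10.5% of the progeny.

10.5%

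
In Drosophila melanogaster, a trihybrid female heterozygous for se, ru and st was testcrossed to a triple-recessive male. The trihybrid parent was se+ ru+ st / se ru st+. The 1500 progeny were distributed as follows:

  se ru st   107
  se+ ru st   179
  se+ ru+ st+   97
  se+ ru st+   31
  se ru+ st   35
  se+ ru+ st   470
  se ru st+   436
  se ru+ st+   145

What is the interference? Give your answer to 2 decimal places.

0.06

The two rarest classes, se ru+ st and se+ ru st+, are the double crossovers. Comparing them with the parentals, only the se allele has switched, so se is the middle locus and the order is ru – se – st.
ru–se: (324 + 66)/1500 = 0.2600; se–st: (204 + 66)/1500 = 0.1800.
Expected DCO frequency = 0.2600 × 0.1800 ≈ 0.04680; observed = 66/1500 ≈ 0.04400.
Coefficient of coincidence = 0.04400/0.04680 ≈ 0.94; interference = 1 − 0.94 = 0.06.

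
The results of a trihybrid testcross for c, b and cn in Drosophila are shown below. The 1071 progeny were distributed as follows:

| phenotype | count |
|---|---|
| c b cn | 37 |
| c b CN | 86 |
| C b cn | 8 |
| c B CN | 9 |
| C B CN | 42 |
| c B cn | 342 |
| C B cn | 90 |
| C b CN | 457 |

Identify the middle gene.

The two most frequent reciprocal classes, c B cn and C b CN, are the parental types, so the F1 was c B cn / C b CN.
The two rarest classes, c B CN and C b cn, are the double crossovers. Comparing them with the parentals, only the cn allele has switched, so cn is the middle locus and the order is c – cn – b.

cn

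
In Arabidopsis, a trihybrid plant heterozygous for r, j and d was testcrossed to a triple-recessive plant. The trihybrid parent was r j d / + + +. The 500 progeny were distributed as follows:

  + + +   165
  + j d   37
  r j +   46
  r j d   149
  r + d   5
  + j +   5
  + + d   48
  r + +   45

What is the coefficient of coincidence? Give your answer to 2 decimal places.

0.52

The two rarest classes, r + d and + j +, are the double crossovers. Comparing them with the parentals, only the j allele has switched, so j is the middle locus and the order is r – j – d.
r–j: (82 + 10)/500 = 0.1840; j–d: (94 + 10)/500 = 0.2080.
Expected DCO frequency = 0.1840 × 0.2080 ≈ 0.03827; observed = 10/500 ≈ 0.02000.
Coefficient of coincidence = 0.02000/0.03827 ≈ 0.52.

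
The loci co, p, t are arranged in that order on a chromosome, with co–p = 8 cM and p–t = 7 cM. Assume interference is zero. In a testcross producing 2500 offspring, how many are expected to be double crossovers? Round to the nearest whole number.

Map distances give recombination frequencies of 0.080 and 0.070 for the two intervals.
With no interference, expected double-crossover frequency = 0.080 × 0.070 = 0.00560.
Expected number = 0.00560 × 2500 = 14.00 ≈ 14.

14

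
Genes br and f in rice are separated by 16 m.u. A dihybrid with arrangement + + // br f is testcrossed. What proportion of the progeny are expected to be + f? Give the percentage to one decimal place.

A map distance of 16 m.u. corresponds to a recombination frequency of 0.160.
The F1 is + + / br f, so + f is a recombinant gamete class with expected frequency r/2 = 0.160/2 = 0.0800.
That is 0.0800 = 8.0% of the progeny.

8.0%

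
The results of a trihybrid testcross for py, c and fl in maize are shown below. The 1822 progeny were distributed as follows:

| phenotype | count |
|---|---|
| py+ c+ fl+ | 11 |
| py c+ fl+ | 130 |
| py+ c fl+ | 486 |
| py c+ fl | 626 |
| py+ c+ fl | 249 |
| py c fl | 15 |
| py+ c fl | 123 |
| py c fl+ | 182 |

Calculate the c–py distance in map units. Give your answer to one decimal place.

25.1 map units

The two most frequent reciprocal classes, py+ c fl+ and py c+ fl, are the parental types, so the F1 was py+ c fl+ / py c+ fl.
The two rarest classes, py+ c+ fl+ and py c fl, are the double crossovers. Comparing them with the parentals, only the c allele has switched, so c is the middle locus and the order is fl – c – py.
Crossovers in the c–py interval produce the single-crossover classes py c fl+ and py+ c+ fl (182 + 249 = 431) plus the double crossovers (26).
RF(c–py) = (431 + 26) / 1822 = 457/1822 = 0.2508 → 25.1 map units.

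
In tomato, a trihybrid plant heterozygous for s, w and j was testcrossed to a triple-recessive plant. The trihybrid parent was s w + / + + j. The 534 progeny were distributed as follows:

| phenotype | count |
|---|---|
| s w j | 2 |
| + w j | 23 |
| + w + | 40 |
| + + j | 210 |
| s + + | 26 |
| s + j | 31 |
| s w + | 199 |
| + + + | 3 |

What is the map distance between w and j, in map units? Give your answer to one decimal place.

10.1 map units

The two rarest classes, s w j and + + +, are the double crossovers. Comparing them with the parentals, only the j allele has switched, so j is the middle locus and the order is w – j – s.
Crossovers in the w–j interval produce the single-crossover classes s + + and + w j (26 + 23 = 49) plus the double crossovers (5).
RF(w–j) = (49 + 5) / 534 = 54/534 = 0.1011 → 10.1 map units.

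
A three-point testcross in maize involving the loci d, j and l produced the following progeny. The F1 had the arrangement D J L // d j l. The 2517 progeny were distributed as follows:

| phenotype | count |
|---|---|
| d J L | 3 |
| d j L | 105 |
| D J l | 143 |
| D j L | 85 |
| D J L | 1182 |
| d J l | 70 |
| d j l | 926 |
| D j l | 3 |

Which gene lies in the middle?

d

The two rarest classes, d J L and D j l, are the double crossovers. Comparing them with the parentals, only the d allele has switched, so d is the middle locus and the order is l – d – j.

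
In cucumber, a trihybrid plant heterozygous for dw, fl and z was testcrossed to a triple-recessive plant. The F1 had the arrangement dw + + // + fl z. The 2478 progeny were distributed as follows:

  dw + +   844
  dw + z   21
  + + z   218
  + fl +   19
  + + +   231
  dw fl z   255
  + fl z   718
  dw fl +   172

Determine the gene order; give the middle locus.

z

The two rarest classes, dw + z and + fl +, are the double crossovers. Comparing them with the parentals, only the z allele has switched, so z is the middle locus and the order is dw – z – fl.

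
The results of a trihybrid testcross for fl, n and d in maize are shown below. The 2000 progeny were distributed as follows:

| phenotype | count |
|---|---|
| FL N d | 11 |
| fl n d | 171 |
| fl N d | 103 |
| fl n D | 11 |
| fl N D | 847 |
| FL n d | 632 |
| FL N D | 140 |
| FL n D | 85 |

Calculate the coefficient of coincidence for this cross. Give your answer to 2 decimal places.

0.63

The two most frequent reciprocal classes, fl N D and FL n d, are the parental types, so the F1 was fl N D / FL n d.
The two rarest classes, fl n D and FL N d, are the double crossovers. Comparing them with the parentals, only the n allele has switched, so n is the middle locus and the order is d – n – fl.
d–n: (188 + 22)/2000 = 0.1050; n–fl: (311 + 22)/2000 = 0.1665.
Expected DCO frequency = 0.1050 × 0.1665 ≈ 0.01748; observed = 22/2000 ≈ 0.01100.
Coefficient of coincidence = 0.01100/0.01748 ≈ 0.63.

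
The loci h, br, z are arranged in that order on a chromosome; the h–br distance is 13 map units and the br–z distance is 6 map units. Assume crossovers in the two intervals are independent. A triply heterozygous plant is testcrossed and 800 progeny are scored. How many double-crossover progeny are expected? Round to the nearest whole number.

6

Map distances give recombination frequencies of 0.130 and 0.060 for the two intervals.
With no interference, expected double-crossover frequency = 0.130 × 0.060 = 0.00780.
Expected number = 0.00780 × 800 = 6.24 ≈ 6.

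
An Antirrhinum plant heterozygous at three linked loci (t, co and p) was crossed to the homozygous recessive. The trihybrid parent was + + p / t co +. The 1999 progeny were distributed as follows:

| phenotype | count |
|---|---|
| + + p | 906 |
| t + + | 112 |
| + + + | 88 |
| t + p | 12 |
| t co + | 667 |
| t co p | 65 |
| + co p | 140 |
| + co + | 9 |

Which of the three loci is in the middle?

t

The two rarest classes, t + p and + co +, are the double crossovers. Comparing them with the parentals, only the t allele has switched, so t is the middle locus and the order is co – t – p.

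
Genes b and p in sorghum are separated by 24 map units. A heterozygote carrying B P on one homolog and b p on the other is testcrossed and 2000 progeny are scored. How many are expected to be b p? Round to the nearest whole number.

A map distance of 24 map units corresponds to a recombination frequency of 0.240.
The F1 is B P / b p, so b p is a parental gamete class with expected frequency (1 − r)/2 = 0.760/2 = 0.3800.
Expected number = 0.3800 × 2000 = 760.00 ≈ 760.

760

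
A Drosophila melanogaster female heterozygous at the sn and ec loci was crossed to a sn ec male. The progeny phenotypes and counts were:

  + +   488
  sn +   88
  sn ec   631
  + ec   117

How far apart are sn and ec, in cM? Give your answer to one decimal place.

15.5 cM

The two most frequent classes, + + (488) and sn ec (631), are the parental types, so the F1 was + + / sn ec.
The recombinant classes are + ec and sn +: 117 + 88 = 205.
Recombination frequency = 205/1324 = 0.1548 ≈ 15.5%, i.e. 15.5 cM.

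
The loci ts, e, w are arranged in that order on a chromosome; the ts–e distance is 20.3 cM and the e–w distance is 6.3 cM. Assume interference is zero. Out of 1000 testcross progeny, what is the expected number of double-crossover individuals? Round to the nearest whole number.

13

Map distances give recombination frequencies of 0.203 and 0.063 for the two intervals.
With no interference, expected double-crossover frequency = 0.203 × 0.063 = 0.01279.
Expected number = 0.01279 × 1000 = 12.79 ≈ 13.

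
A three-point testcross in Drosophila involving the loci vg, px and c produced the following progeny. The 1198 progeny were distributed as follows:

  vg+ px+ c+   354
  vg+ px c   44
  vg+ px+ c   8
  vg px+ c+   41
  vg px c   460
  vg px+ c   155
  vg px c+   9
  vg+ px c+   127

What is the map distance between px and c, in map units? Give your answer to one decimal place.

The two most frequent reciprocal classes, vg+ px+ c+ and vg px c, are the parental types, so the F1 was vg+ px+ c+ / vg px c.
The two rarest classes, vg+ px+ c and vg px c+, are the double crossovers. Comparing them with the parentals, only the c allele has switched, so c is the middle locus and the order is vg – c – px.
Crossovers in the c–px interval produce the single-crossover classes vg+ px c+ and vg px+ c (127 + 155 = 282) plus the double crossovers (17).
RF(c–px) = (282 + 17) / 1198 = 299/1198 = 0.2496 → 25.0 map units.

25.0 map units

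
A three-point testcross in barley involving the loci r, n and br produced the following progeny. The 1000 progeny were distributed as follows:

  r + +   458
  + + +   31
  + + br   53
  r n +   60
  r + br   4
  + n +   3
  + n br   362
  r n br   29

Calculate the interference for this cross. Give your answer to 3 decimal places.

0.129

The two most frequent reciprocal classes, + n br and r + +, are the parental types, so the F1 was + n br / r + +.
The two rarest classes, + n + and r + br, are the double crossovers. Comparing them with the parentals, only the br allele has switched, so br is the middle locus and the order is n – br – r.
n–br: (113 + 7)/1000 = 0.1200; br–r: (60 + 7)/1000 = 0.0670.
Expected DCO frequency = 0.1200 × 0.0670 ≈ 0.00804; observed = 7/1000 ≈ 0.00700.
Coefficient of coincidence = 0.00700/0.00804 ≈ 0.871; interference = 1 − 0.871 = 0.129.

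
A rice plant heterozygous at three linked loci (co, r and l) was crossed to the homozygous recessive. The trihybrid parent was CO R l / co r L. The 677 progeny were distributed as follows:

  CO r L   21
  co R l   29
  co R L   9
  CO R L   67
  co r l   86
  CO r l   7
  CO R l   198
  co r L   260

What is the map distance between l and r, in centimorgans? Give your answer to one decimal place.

25.0 centimorgans

The two rarest classes, CO r l and co R L, are the double crossovers. Comparing them with the parentals, only the r allele has switched, so r is the middle locus and the order is co – r – l.
Crossovers in the r–l interval produce the single-crossover classes CO R L and co r l (67 + 86 = 153) plus the double crossovers (16).
RF(r–l) = (153 + 16) / 677 = 169/677 = 0.2496 → 25.0 centimorgans.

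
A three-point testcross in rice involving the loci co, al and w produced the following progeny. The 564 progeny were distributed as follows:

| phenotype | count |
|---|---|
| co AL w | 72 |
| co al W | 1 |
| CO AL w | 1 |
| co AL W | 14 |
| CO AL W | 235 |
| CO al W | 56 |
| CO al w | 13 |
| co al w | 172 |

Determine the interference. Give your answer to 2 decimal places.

0.70

The two most frequent reciprocal classes, CO AL W and co al w, are the parental types, so the F1 was CO AL W / co al w.
The two rarest classes, CO AL w and co al W, are the double crossovers. Comparing them with the parentals, only the w allele has switched, so w is the middle locus and the order is al – w – co.
al–w: (128 + 2)/564 = 0.2305; w–co: (27 + 2)/564 = 0.0514.
Expected DCO frequency = 0.2305 × 0.0514 ≈ 0.01185; observed = 2/564 ≈ 0.00355.
Coefficient of coincidence = 0.00355/0.01185 ≈ 0.30; interference = 1 − 0.30 = 0.70.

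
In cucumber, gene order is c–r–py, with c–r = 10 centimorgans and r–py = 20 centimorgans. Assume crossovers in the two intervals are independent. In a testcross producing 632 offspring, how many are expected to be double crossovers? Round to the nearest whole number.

Map distances give recombination frequencies of 0.100 and 0.200 for the two intervals.
With no interference, expected double-crossover frequency = 0.100 × 0.200 = 0.02000.
Expected number = 0.02000 × 632 = 12.64 ≈ 13.

13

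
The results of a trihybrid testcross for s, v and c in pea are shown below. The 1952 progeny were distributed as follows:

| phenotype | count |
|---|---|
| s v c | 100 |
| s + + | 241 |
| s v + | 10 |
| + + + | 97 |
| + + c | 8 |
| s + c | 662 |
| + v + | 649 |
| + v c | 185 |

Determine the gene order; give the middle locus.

s

The two most frequent reciprocal classes, + v + and s + c, are the parental types, so the F1 was + v + / s + c.
The two rarest classes, s v + and + + c, are the double crossovers. Comparing them with the parentals, only the s allele has switched, so s is the middle locus and the order is v – s – c.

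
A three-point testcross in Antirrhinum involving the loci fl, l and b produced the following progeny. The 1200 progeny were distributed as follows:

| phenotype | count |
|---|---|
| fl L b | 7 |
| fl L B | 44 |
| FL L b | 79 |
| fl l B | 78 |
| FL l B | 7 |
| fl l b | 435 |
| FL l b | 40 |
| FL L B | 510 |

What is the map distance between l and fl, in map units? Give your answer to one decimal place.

The two most frequent reciprocal classes, FL L B and fl l b, are the parental types, so the F1 was FL L B / fl l b.
The two rarest classes, FL l B and fl L b, are the double crossovers. Comparing them with the parentals, only the l allele has switched, so l is the middle locus and the order is fl – l – b.
Crossovers in the fl–l interval produce the single-crossover classes fl L B and FL l b (44 + 40 = 84) plus the double crossovers (14).
RF(fl–l) = (84 + 14) / 1200 = 98/1200 = 0.0817 → 8.2 map units.

8.2 map units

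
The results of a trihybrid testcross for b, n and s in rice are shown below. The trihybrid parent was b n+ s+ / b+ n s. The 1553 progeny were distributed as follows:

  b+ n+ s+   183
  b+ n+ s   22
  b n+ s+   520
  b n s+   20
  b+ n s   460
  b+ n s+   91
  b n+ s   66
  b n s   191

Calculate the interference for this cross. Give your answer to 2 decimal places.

0.21

The two rarest classes, b n s+ and b+ n+ s, are the double crossovers. Comparing them with the parentals, only the n allele has switched, so n is the middle locus and the order is b – n – s.
b–n: (374 + 42)/1553 = 0.2679; n–s: (157 + 42)/1553 = 0.1281.
Expected DCO frequency = 0.2679 × 0.1281 ≈ 0.03432; observed = 42/1553 ≈ 0.02704.
Coefficient of coincidence = 0.02704/0.03432 ≈ 0.79; interference = 1 − 0.79 = 0.21.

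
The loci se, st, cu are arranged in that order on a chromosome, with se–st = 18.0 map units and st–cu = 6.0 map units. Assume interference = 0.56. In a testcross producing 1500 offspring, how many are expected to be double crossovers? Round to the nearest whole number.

Map distances give recombination frequencies of 0.180 and 0.060 for the two intervals.
With interference 0.56 (so coincidence = 0.44), expected double-crossover frequency = 0.180 × 0.060 × 0.44 = 0.00475.
Expected number = 0.00475 × 1500 = 7.13 ≈ 7.

7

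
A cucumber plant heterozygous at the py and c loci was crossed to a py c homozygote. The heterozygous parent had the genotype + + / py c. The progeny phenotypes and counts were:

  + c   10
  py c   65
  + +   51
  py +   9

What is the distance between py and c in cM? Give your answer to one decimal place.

14.1 cM

The recombinant classes are + c and py +: 10 + 9 = 19.
Recombination frequency = 19/135 = 0.1407 ≈ 14.1%, i.e. 14.1 cM.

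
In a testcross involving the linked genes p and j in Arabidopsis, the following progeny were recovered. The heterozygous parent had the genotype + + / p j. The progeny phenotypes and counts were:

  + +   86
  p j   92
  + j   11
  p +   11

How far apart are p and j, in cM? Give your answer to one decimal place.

The recombinant classes are + j and p +: 11 + 11 = 22.
Recombination frequency = 22/200 = 0.1100 ≈ 11.0%, i.e. 11.0 cM.

11.0 cM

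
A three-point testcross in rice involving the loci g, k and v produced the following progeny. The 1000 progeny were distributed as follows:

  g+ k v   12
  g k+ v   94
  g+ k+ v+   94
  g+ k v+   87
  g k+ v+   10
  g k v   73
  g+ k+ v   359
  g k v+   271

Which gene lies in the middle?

k

The two most frequent reciprocal classes, g+ k+ v and g k v+, are the parental types, so the F1 was g+ k+ v / g k v+.
The two rarest classes, g+ k v and g k+ v+, are the double crossovers. Comparing them with the parentals, only the k allele has switched, so k is the middle locus and the order is g – k – v.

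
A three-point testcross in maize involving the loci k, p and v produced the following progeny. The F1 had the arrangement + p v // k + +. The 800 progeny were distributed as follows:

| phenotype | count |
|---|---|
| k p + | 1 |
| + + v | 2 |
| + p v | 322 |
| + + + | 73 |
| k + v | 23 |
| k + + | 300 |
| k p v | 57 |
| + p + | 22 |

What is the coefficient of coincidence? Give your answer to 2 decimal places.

The two rarest classes, + + v and k p +, are the double crossovers. Comparing them with the parentals, only the p allele has switched, so p is the middle locus and the order is v – p – k.
v–p: (45 + 3)/800 = 0.0600; p–k: (130 + 3)/800 = 0.1663.
Expected DCO frequency = 0.0600 × 0.1663 ≈ 0.00998; observed = 3/800 ≈ 0.00375.
Coefficient of coincidence = 0.00375/0.00998 ≈ 0.38.

0.38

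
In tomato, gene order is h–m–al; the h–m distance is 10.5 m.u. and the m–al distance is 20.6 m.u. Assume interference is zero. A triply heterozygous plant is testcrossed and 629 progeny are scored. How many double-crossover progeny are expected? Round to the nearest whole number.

14

Map distances give recombination frequencies of 0.105 and 0.206 for the two intervals.
With no interference, expected double-crossover frequency = 0.105 × 0.206 = 0.02163.
Expected number = 0.02163 × 629 = 13.61 ≈ 14.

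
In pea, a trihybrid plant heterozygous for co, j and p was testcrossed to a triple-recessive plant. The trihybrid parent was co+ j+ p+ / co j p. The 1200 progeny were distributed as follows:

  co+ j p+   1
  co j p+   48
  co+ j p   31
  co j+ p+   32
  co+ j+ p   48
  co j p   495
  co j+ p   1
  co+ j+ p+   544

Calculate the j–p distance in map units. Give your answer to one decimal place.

8.2 map units

The two rarest classes, co+ j p+ and co j+ p, are the double crossovers. Comparing them with the parentals, only the j allele has switched, so j is the middle locus and the order is co – j – p.
Crossovers in the j–p interval produce the single-crossover classes co+ j+ p and co j p+ (48 + 48 = 96) plus the double crossovers (2).
RF(j–p) = (96 + 2) / 1200 = 98/1200 = 0.0817 → 8.2 map units.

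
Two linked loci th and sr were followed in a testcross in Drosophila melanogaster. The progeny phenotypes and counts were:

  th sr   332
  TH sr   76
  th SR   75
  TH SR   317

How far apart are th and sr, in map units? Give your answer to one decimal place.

The two most frequent classes, TH SR (317) and th sr (332), are the parental types, so the F1 was TH SR / th sr.
The recombinant classes are TH sr and th SR: 76 + 75 = 151.
Recombination frequency = 151/800 = 0.1888 ≈ 18.9%, i.e. 18.9 map units.

18.9 map units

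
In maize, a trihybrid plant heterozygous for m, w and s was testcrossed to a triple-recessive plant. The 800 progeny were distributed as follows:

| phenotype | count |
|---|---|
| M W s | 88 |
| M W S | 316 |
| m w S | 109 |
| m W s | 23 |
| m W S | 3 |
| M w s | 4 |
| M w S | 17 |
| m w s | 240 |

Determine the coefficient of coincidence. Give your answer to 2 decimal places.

0.58

The two most frequent reciprocal classes, m w s and M W S, are the parental types, so the F1 was m w s / M W S.
The two rarest classes, M w s and m W S, are the double crossovers. Comparing them with the parentals, only the m allele has switched, so m is the middle locus and the order is w – m – s.
w–m: (40 + 7)/800 = 0.0587; m–s: (197 + 7)/800 = 0.2550.
Expected DCO frequency = 0.0587 × 0.2550 ≈ 0.01497; observed = 7/800 ≈ 0.00875.
Coefficient of coincidence = 0.00875/0.01497 ≈ 0.58.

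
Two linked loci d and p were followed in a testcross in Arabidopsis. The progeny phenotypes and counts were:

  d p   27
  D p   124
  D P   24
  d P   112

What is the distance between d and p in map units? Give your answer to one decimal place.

17.8 map units

The two most frequent classes, D p (124) and d P (112), are the parental types, so the F1 was D p / d P.
The recombinant classes are D P and d p: 24 + 27 = 51.
Recombination frequency = 51/287 = 0.1777 ≈ 17.8%, i.e. 17.8 map units.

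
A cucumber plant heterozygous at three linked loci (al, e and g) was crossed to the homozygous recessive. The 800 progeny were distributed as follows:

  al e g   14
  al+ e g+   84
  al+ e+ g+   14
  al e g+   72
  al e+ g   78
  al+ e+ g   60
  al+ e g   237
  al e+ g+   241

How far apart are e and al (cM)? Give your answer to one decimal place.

20.0 cM

The two most frequent reciprocal classes, al+ e g and al e+ g+, are the parental types, so the F1 was al+ e g / al e+ g+.
The two rarest classes, al e g and al+ e+ g+, are the double crossovers. Comparing them with the parentals, only the al allele has switched, so al is the middle locus and the order is e – al – g.
Crossovers in the e–al interval produce the single-crossover classes al+ e+ g and al e g+ (60 + 72 = 132) plus the double crossovers (28).
RF(e–al) = (132 + 28) / 800 = 160/800 = 0.2000 → 20.0 cM.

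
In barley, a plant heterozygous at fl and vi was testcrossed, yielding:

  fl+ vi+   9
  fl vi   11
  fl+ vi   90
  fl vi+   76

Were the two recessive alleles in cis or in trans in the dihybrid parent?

The two most frequent classes are fl+ vi (90) and fl vi+ (76); these are the parental (non-recombinant) types.
So the F1 carried fl+ vi on one chromosome and fl vi+ on the other — the recessive alleles are on opposite chromosomes (trans / repulsion).

trans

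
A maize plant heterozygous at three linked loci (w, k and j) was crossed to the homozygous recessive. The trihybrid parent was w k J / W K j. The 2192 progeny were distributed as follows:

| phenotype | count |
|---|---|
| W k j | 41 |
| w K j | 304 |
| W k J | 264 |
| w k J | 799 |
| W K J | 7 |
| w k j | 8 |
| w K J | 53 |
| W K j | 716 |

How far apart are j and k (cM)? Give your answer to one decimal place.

The two rarest classes, w k j and W K J, are the double crossovers. Comparing them with the parentals, only the j allele has switched, so j is the middle locus and the order is w – j – k.
Crossovers in the j–k interval produce the single-crossover classes w K J and W k j (53 + 41 = 94) plus the double crossovers (15).
RF(j–k) = (94 + 15) / 2192 = 109/2192 = 0.0497 → 5.0 cM.

5.0 cM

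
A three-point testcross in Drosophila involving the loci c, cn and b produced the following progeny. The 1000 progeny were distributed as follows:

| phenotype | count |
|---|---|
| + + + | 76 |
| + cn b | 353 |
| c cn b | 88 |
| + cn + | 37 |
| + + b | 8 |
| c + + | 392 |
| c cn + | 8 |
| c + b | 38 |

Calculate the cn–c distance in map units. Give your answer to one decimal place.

18.0 map units

The two most frequent reciprocal classes, c + + and + cn b, are the parental types, so the F1 was c + + / + cn b.
The two rarest classes, c cn + and + + b, are the double crossovers. Comparing them with the parentals, only the cn allele has switched, so cn is the middle locus and the order is b – cn – c.
Crossovers in the cn–c interval produce the single-crossover classes + + + and c cn b (76 + 88 = 164) plus the double crossovers (16).
RF(cn–c) = (164 + 16) / 1000 = 180/1000 = 0.1800 → 18.0 map units.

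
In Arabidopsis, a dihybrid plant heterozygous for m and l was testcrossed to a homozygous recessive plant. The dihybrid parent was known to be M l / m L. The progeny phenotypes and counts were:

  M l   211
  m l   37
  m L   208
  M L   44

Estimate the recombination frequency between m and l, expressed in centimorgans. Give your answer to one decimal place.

The recombinant classes are M L and m l: 44 + 37 = 81.
Recombination frequency = 81/500 = 0.1620 ≈ 16.2%, i.e. 16.2 centimorgans.

16.2 centimorgans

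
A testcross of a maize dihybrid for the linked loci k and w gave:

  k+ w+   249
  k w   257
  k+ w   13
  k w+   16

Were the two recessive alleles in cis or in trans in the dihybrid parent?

The two most frequent classes are k+ w+ (249) and k w (257); these are the parental (non-recombinant) types.
So the F1 carried k+ w+ on one chromosome and k w on the other — the recessive alleles are on the same chromosome (cis / coupling).

cis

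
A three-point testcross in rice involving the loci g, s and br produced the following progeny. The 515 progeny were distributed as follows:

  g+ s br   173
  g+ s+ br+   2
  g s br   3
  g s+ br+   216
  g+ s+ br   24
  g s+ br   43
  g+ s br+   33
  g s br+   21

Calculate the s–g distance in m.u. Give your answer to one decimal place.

9.7 m.u.

The two most frequent reciprocal classes, g s+ br+ and g+ s br, are the parental types, so the F1 was g s+ br+ / g+ s br.
The two rarest classes, g+ s+ br+ and g s br, are the double crossovers. Comparing them with the parentals, only the g allele has switched, so g is the middle locus and the order is br – g – s.
Crossovers in the g–s interval produce the single-crossover classes g s br+ and g+ s+ br (21 + 24 = 45) plus the double crossovers (5).
RF(g–s) = (45 + 5) / 515 = 50/515 = 0.0971 → 9.7 m.u.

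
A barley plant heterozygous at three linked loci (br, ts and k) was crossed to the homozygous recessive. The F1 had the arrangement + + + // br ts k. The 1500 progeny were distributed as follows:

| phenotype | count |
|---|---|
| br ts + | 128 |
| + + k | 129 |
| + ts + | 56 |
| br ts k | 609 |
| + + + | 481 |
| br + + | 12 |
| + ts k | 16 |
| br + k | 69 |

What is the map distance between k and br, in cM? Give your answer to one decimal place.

The two rarest classes, br + + and + ts k, are the double crossovers. Comparing them with the parentals, only the br allele has switched, so br is the middle locus and the order is ts – br – k.
Crossovers in the br–k interval produce the single-crossover classes + + k and br ts + (129 + 128 = 257) plus the double crossovers (28).
RF(br–k) = (257 + 28) / 1500 = 285/1500 = 0.1900 → 19.0 cM.

19.0 cM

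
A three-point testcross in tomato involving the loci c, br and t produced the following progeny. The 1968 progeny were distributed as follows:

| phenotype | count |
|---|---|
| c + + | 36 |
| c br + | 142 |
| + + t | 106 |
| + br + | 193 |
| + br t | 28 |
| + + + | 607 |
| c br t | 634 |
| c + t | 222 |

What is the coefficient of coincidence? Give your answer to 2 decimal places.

0.84

The two most frequent reciprocal classes, + + + and c br t, are the parental types, so the F1 was + + + / c br t.
The two rarest classes, c + + and + br t, are the double crossovers. Comparing them with the parentals, only the c allele has switched, so c is the middle locus and the order is br – c – t.
br–c: (415 + 64)/1968 = 0.2434; c–t: (248 + 64)/1968 = 0.1585.
Expected DCO frequency = 0.2434 × 0.1585 ≈ 0.03858; observed = 64/1968 ≈ 0.03252.
Coefficient of coincidence = 0.03252/0.03858 ≈ 0.84.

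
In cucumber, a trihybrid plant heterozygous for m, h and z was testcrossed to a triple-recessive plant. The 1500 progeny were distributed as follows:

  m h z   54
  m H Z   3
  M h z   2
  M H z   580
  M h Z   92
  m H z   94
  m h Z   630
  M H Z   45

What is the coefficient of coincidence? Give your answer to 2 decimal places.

0.38

The two most frequent reciprocal classes, m h Z and M H z, are the parental types, so the F1 was m h Z / M H z.
The two rarest classes, m H Z and M h z, are the double crossovers. Comparing them with the parentals, only the h allele has switched, so h is the middle locus and the order is z – h – m.
z–h: (99 + 5)/1500 = 0.0693; h–m: (186 + 5)/1500 = 0.1273.
Expected DCO frequency = 0.0693 × 0.1273 ≈ 0.00882; observed = 5/1500 ≈ 0.00333.
Coefficient of coincidence = 0.00333/0.00882 ≈ 0.38.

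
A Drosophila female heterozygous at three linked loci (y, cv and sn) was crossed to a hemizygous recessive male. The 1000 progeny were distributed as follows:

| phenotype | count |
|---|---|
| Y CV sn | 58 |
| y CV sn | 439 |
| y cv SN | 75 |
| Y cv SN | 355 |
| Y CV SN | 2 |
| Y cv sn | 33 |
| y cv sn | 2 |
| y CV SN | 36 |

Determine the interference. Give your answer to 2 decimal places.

0.60

The two most frequent reciprocal classes, y CV sn and Y cv SN, are the parental types, so the F1 was y CV sn / Y cv SN.
The two rarest classes, y cv sn and Y CV SN, are the double crossovers. Comparing them with the parentals, only the cv allele has switched, so cv is the middle locus and the order is y – cv – sn.
y–cv: (133 + 4)/1000 = 0.1370; cv–sn: (69 + 4)/1000 = 0.0730.
Expected DCO frequency = 0.1370 × 0.0730 ≈ 0.01000; observed = 4/1000 ≈ 0.00400.
Coefficient of coincidence = 0.00400/0.01000 ≈ 0.40; interference = 1 − 0.40 = 0.60.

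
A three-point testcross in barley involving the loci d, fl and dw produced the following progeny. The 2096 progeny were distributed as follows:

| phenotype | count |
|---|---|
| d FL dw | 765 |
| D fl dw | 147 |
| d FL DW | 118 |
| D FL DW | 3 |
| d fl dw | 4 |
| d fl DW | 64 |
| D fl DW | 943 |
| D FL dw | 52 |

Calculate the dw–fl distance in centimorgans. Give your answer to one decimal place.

13.0 centimorgans

The two most frequent reciprocal classes, d FL dw and D fl DW, are the parental types, so the F1 was d FL dw / D fl DW.
The two rarest classes, d fl dw and D FL DW, are the double crossovers. Comparing them with the parentals, only the fl allele has switched, so fl is the middle locus and the order is dw – fl – d.
Crossovers in the dw–fl interval produce the single-crossover classes d FL DW and D fl dw (118 + 147 = 265) plus the double crossovers (7).
RF(dw–fl) = (265 + 7) / 2096 = 272/2096 = 0.1298 → 13.0 centimorgans.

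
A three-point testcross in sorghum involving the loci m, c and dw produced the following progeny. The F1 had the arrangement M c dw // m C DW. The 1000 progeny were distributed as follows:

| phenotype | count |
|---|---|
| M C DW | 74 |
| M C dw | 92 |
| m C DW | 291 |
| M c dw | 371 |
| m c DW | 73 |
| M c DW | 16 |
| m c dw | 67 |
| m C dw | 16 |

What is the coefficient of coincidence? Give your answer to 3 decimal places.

The two rarest classes, M c DW and m C dw, are the double crossovers. Comparing them with the parentals, only the dw allele has switched, so dw is the middle locus and the order is m – dw – c.
m–dw: (141 + 32)/1000 = 0.1730; dw–c: (165 + 32)/1000 = 0.1970.
Expected DCO frequency = 0.1730 × 0.1970 ≈ 0.03408; observed = 32/1000 ≈ 0.03200.
Coefficient of coincidence = 0.03200/0.03408 ≈ 0.939.

0.939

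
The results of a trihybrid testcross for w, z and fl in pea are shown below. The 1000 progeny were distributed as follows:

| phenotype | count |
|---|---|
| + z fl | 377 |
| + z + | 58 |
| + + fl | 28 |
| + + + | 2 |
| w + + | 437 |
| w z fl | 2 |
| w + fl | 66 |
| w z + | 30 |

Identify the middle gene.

The two most frequent reciprocal classes, + z fl and w + +, are the parental types, so the F1 was + z fl / w + +.
The two rarest classes, w z fl and + + +, are the double crossovers. Comparing them with the parentals, only the w allele has switched, so w is the middle locus and the order is z – w – fl.

w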